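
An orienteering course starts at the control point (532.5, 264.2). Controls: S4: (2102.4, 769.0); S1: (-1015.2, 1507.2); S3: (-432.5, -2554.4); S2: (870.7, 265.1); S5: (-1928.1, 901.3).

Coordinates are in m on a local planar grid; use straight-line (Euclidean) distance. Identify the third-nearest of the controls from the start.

S1

Distances from the start ((532.5, 264.2)):
S2: 338.2 m
S4: 1649.1 m
S1: 1985.1 m
S5: 2541.7 m
S3: 2979.2 m
The third-nearest is S1 at 1985.1 m.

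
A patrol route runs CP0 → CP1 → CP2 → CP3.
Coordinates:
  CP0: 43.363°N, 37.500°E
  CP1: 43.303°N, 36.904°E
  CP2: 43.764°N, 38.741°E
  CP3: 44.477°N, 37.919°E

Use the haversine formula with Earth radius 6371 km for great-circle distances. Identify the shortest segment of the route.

Leg distances:
CP0→CP1: 48.7 km
CP1→CP2: 156.7 km
CP2→CP3: 102.9 km
The shortest leg is CP0–CP1 at 48.7 km.

CP0–CP1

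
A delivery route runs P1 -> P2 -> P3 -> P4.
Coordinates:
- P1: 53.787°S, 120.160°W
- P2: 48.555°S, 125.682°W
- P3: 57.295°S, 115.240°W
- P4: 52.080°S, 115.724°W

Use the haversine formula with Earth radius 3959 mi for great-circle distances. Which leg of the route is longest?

Leg distances:
P1→P2: 433.2 mi
P2→P3: 742.5 mi
P3→P4: 360.9 mi
The longest leg is P2–P3 at 742.5 mi.

P2–P3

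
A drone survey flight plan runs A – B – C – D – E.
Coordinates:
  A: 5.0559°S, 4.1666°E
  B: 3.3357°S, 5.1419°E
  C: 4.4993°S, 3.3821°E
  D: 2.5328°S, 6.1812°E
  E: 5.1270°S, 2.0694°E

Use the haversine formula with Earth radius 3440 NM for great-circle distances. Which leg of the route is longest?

Leg distances:
A→B: 118.6 NM
B→C: 126.5 NM
C→D: 205.1 NM
D→E: 291.4 NM
The longest leg is D–E at 291.4 NM.

D–E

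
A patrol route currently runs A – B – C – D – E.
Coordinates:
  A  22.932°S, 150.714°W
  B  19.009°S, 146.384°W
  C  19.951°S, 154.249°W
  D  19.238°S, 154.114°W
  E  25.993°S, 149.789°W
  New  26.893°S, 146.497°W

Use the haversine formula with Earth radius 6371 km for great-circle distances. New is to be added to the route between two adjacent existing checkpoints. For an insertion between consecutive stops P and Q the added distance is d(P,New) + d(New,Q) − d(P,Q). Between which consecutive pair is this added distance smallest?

between D and E

Added distance for inserting New between each consecutive pair:
A–B: 862.6 km
B–C: 1150.3 km
C–D: 2177.4 km
D–E: 623.7 km
Smallest added distance is 623.7 km, inserting between D and E.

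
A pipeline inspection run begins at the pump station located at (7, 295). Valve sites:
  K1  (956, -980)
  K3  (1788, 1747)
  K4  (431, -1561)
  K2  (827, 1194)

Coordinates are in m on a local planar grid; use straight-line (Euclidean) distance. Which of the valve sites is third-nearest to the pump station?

K4

Distance to each, sorted:
K2: 1216.8 m
K1: 1589.4 m
K4: 1903.8 m
K3: 2297.9 m
The third-nearest is K4 at 1903.8 m.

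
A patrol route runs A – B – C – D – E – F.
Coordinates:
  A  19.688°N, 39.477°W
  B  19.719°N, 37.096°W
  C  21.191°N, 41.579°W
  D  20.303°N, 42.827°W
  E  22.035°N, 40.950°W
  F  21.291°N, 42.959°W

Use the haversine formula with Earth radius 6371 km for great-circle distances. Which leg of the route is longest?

B–C

Leg distances:
A→B: 249.3 km
B→C: 494.9 km
C→D: 163.1 km
D→E: 273.8 km
E→F: 223.5 km
The longest leg is B–C at 494.9 km.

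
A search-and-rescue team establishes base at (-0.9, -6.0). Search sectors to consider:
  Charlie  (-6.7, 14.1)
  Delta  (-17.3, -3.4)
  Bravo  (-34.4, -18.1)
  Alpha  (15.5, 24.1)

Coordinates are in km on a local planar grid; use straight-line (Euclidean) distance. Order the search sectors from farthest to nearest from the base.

Bravo, Alpha, Charlie, Delta

Distances from the base:
Bravo (-34.4, -18.1): 35.6 km
Alpha (15.5, 24.1): 34.3 km
Charlie (-6.7, 14.1): 20.9 km
Delta (-17.3, -3.4): 16.6 km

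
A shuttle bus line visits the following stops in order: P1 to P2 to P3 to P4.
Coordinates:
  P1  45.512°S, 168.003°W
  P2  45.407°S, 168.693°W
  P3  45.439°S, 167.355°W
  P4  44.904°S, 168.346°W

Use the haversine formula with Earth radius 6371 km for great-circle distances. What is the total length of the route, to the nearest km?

257 km

Leg distances:
P1→P2: 55.1 km  (cumulative 55.1 km)
P2→P3: 104.5 km  (cumulative 159.5 km)
P3→P4: 97.8 km  (cumulative 257.4 km)
Total route length ≈ 257 km.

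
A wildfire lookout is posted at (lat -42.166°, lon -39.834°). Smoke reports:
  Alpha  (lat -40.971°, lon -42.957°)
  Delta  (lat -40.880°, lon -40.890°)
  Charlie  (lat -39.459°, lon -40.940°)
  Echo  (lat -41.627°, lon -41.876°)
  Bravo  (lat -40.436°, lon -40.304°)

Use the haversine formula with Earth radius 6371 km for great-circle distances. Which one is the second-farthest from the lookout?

Alpha

Distance to each, sorted:
Charlie: 315.1 km
Alpha: 291.8 km
Bravo: 196.3 km
Echo: 179.3 km
Delta: 167.9 km
The second-farthest is Alpha at 291.8 km.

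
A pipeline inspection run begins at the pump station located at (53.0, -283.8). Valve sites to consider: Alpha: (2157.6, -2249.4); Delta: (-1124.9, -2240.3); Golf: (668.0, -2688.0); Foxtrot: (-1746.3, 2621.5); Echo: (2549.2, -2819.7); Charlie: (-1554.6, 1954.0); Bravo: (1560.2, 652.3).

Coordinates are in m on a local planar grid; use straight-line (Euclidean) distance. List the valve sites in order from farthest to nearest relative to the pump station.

Distance from the pump station at (53.0, -283.8) to each:
Echo (2549.2, -2819.7): 3558.3 m
Foxtrot (-1746.3, 2621.5): 3417.3 m
Alpha (2157.6, -2249.4): 2879.7 m
Charlie (-1554.6, 1954.0): 2755.4 m
Golf (668.0, -2688.0): 2481.6 m
Delta (-1124.9, -2240.3): 2283.7 m
Bravo (1560.2, 652.3): 1774.2 m

Echo, Foxtrot, Alpha, Charlie, Golf, Delta, Bravo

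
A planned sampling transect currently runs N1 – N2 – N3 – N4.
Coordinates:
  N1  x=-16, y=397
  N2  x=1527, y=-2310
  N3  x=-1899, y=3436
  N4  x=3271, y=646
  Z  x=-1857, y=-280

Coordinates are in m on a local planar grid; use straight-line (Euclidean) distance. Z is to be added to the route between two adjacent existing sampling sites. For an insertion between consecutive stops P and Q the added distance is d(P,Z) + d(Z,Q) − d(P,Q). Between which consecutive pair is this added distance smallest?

Added distance for inserting Z between each consecutive pair:
N1–N2: 2791.8 m
N2–N3: 972.6 m
N3–N4: 3052.4 m
Smallest added distance is 972.6 m, inserting between N2 and N3.

between N2 and N3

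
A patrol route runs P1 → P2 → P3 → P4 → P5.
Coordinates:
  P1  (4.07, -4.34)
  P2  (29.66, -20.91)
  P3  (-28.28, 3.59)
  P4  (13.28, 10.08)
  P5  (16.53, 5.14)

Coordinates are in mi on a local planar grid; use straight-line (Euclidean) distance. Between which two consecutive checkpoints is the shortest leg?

Leg distances:
P1→P2: 30.5 mi
P2→P3: 62.9 mi
P3→P4: 42.1 mi
P4→P5: 5.9 mi
The shortest leg is P4–P5 at 5.9 mi.

P4–P5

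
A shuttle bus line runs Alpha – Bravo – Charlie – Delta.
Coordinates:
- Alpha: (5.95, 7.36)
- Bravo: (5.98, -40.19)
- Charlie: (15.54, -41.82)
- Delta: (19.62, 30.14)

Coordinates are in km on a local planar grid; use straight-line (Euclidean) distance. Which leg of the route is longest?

Leg distances:
Alpha→Bravo: 47.6 km
Bravo→Charlie: 9.7 km
Charlie→Delta: 72.1 km
The longest leg is Charlie–Delta at 72.1 km.

Charlie–Delta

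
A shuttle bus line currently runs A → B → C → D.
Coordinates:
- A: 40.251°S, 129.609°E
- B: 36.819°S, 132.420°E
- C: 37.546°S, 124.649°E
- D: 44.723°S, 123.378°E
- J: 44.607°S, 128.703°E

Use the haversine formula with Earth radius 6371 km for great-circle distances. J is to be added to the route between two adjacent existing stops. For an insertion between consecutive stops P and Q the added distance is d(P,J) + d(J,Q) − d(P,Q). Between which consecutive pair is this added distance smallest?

between C and D

Added distance for inserting J between each consecutive pair:
A–B: 957.5 km
B–C: 1082.9 km
C–D: 471.4 km
Smallest added distance is 471.4 km, inserting between C and D.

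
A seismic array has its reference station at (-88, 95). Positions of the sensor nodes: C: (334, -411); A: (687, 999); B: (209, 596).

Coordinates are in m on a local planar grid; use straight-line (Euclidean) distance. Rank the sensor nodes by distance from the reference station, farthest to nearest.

Distance from the reference station at (-88, 95) to each:
A (687, 999): 1190.7 m
C (334, -411): 658.9 m
B (209, 596): 582.4 m

A, C, B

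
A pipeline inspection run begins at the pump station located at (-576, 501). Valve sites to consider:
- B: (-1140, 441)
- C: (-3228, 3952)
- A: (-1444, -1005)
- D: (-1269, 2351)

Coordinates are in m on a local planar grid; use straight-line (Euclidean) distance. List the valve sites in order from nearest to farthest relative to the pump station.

B, A, D, C

Distances from the pump station:
B (-1140, 441): 567.2 m
A (-1444, -1005): 1738.2 m
D (-1269, 2351): 1975.5 m
C (-3228, 3952): 4352.3 m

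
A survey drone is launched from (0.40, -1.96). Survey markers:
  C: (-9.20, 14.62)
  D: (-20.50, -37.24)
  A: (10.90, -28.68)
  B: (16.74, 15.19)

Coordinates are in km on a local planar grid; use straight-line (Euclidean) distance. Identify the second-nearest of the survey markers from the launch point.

Distances from the launch point ((0.40, -1.96)):
C: 19.2 km
B: 23.7 km
A: 28.7 km
D: 41.0 km
The second-nearest is B at 23.7 km.

B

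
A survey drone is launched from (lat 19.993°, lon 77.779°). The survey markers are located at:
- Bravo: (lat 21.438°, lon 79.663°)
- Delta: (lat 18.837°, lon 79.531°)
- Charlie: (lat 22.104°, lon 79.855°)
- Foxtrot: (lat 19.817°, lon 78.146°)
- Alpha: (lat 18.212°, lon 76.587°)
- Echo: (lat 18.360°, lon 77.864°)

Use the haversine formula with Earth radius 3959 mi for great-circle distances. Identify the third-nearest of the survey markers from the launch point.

Distance to each, sorted:
Foxtrot: 26.8 mi
Echo: 113.0 mi
Delta: 139.3 mi
Alpha: 145.6 mi
Bravo: 157.5 mi
Charlie: 198.0 mi
The third-nearest is Delta at 139.3 mi.

Delta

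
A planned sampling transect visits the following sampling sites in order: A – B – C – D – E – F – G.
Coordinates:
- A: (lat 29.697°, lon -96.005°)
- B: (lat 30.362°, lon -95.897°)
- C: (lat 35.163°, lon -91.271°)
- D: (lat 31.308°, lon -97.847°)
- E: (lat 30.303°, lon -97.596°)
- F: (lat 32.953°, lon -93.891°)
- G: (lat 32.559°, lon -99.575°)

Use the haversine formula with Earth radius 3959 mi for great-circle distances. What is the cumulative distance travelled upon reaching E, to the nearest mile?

1008 mi

Leg distances:
A→B: 46.4 mi  (cumulative 46.4 mi)
B→C: 426.8 mi  (cumulative 473.2 mi)
C→D: 463.9 mi  (cumulative 937.2 mi)
D→E: 71.0 mi  (cumulative 1008.2 mi)
Cumulative distance at E ≈ 1008 mi.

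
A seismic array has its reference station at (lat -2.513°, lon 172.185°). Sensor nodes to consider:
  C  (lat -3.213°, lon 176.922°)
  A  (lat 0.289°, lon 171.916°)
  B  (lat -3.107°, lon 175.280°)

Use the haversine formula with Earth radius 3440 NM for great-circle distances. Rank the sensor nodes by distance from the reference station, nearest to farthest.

Computing each great-circle distance from (lat -2.513°, lon 172.185°):
A (lat 0.289°, lon 171.916°): 169.0 NM
B (lat -3.107°, lon 175.280°): 189.0 NM
C (lat -3.213°, lon 176.922°): 287.1 NM

A, B, C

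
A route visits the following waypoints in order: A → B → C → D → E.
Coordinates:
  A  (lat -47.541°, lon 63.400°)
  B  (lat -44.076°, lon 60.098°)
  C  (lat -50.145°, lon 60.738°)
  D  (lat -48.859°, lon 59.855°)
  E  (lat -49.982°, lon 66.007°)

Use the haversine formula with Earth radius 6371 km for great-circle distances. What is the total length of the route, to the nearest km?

Leg distances:
A→B: 462.4 km  (cumulative 462.4 km)
B→C: 676.6 km  (cumulative 1139.0 km)
C→D: 156.6 km  (cumulative 1295.6 km)
D→E: 462.0 km  (cumulative 1757.6 km)
Total route length ≈ 1758 km.

1758 km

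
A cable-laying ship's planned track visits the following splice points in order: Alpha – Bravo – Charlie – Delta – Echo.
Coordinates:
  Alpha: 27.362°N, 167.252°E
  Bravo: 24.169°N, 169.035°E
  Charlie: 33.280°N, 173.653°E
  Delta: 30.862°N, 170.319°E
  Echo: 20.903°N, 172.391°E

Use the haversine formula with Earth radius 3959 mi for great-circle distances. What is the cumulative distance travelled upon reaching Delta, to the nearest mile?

Leg distances:
Alpha→Bravo: 246.9 mi  (cumulative 246.9 mi)
Bravo→Charlie: 688.7 mi  (cumulative 935.6 mi)
Charlie→Delta: 256.9 mi  (cumulative 1192.6 mi)
Cumulative distance at Delta ≈ 1193 mi.

1193 mi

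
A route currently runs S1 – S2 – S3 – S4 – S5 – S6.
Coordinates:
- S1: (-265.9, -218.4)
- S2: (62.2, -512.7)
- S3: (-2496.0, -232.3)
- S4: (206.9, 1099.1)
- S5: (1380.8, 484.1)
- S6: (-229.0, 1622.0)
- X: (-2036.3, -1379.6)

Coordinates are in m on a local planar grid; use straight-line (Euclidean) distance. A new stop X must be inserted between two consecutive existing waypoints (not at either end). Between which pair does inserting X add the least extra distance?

Added distance for inserting X between each consecutive pair:
S1–S2: 3947.0 m
S2–S3: 933.0 m
S3–S4: 1566.0 m
S4–S5: 5910.1 m
S5–S6: 5424.6 m
Smallest added distance is 933.0 m, inserting between S2 and S3.

between S2 and S3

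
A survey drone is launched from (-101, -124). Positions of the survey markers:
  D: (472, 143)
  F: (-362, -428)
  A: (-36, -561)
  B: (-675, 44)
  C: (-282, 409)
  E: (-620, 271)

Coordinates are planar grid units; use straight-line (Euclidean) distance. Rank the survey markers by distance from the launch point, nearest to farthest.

Computing each straight-line distance from (-101, -124):
F (-362, -428): 400.7
A (-36, -561): 441.8
C (-282, 409): 562.9
B (-675, 44): 598.1
D (472, 143): 632.2
E (-620, 271): 652.2

F, A, C, B, D, E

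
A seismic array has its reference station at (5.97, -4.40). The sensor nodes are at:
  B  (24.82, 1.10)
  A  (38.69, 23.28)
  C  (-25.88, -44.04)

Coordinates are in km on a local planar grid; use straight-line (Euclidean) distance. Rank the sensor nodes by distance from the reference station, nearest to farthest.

Distance from the reference station at (5.97, -4.40) to each:
B (24.82, 1.10): 19.6 km
A (38.69, 23.28): 42.9 km
C (-25.88, -44.04): 50.9 km

B, A, C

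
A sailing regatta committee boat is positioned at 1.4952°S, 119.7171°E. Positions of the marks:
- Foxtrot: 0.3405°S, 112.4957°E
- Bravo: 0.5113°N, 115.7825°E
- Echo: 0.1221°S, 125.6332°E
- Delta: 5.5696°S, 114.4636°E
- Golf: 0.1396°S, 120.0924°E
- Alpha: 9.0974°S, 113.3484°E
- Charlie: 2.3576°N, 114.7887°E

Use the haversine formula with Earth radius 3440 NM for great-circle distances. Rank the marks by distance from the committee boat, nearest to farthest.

Golf, Bravo, Echo, Charlie, Delta, Foxtrot, Alpha

Distance from the committee boat at 1.4952°S, 119.7171°E to each:
Golf 0.1396°S, 120.0924°E: 84.5 NM
Bravo 0.5113°N, 115.7825°E: 265.2 NM
Echo 0.1221°S, 125.6332°E: 364.6 NM
Charlie 2.3576°N, 114.7887°E: 375.5 NM
Delta 5.5696°S, 114.4636°E: 398.6 NM
Foxtrot 0.3405°S, 112.4957°E: 439.0 NM
Alpha 9.0974°S, 113.3484°E: 594.2 NM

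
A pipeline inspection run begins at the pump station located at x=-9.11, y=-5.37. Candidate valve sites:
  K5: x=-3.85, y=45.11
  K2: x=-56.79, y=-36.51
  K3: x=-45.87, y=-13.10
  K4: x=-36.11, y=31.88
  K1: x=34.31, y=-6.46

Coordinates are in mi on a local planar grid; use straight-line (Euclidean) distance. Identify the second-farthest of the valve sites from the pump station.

K5

Distances from the pump station (x=-9.11, y=-5.37):
K2: 56.9 mi
K5: 50.8 mi
K4: 46.0 mi
K1: 43.4 mi
K3: 37.6 mi
The second-farthest is K5 at 50.8 mi.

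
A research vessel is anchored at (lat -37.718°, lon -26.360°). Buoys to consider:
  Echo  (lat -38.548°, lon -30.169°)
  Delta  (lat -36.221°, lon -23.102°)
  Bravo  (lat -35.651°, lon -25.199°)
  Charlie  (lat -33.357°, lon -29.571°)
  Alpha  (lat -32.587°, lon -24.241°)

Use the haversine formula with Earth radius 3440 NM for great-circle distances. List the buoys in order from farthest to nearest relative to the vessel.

Distance from the vessel at (lat -37.718°, lon -26.360°) to each:
Alpha (lat -32.587°, lon -24.241°): 325.1 NM
Charlie (lat -33.357°, lon -29.571°): 305.2 NM
Echo (lat -38.548°, lon -30.169°): 186.6 NM
Delta (lat -36.221°, lon -23.102°): 180.3 NM
Bravo (lat -35.651°, lon -25.199°): 136.1 NM

Alpha, Charlie, Echo, Delta, Bravo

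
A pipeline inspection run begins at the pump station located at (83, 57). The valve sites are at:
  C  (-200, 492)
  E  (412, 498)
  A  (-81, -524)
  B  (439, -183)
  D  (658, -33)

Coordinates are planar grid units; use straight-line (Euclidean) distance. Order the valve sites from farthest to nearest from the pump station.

A, D, E, C, B

Computing each straight-line distance from (83, 57):
A (-81, -524): 603.7
D (658, -33): 582.0
E (412, 498): 550.2
C (-200, 492): 519.0
B (439, -183): 429.3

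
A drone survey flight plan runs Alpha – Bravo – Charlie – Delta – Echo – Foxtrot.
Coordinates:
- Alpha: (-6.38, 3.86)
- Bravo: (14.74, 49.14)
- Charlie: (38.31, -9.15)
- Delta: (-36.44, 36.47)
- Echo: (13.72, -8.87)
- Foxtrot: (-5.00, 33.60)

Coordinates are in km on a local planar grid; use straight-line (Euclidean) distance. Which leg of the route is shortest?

Echo–Foxtrot

Leg distances:
Alpha→Bravo: 50.0 km
Bravo→Charlie: 62.9 km
Charlie→Delta: 87.6 km
Delta→Echo: 67.6 km
Echo→Foxtrot: 46.4 km
The shortest leg is Echo–Foxtrot at 46.4 km.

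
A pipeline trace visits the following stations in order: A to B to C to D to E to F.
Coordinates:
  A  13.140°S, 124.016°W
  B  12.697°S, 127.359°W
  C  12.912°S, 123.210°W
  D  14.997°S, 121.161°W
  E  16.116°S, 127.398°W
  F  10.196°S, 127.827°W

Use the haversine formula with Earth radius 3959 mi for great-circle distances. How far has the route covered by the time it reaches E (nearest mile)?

1129 mi

Leg distances:
A→B: 227.2 mi  (cumulative 227.2 mi)
B→C: 279.9 mi  (cumulative 507.2 mi)
C→D: 199.1 mi  (cumulative 706.2 mi)
D→E: 422.3 mi  (cumulative 1128.5 mi)
Cumulative distance at E ≈ 1129 mi.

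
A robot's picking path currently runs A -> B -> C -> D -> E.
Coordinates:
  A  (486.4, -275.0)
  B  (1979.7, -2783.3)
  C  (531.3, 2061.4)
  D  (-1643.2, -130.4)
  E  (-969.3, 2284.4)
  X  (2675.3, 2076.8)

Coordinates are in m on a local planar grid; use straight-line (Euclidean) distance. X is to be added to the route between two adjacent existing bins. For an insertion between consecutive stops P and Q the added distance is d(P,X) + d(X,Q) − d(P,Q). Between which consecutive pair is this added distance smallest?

between B and C

Added distance for inserting X between each consecutive pair:
A–B: 5203.3 m
B–C: 1997.1 m
C–D: 3906.5 m
D–E: 5993.3 m
Smallest added distance is 1997.1 m, inserting between B and C.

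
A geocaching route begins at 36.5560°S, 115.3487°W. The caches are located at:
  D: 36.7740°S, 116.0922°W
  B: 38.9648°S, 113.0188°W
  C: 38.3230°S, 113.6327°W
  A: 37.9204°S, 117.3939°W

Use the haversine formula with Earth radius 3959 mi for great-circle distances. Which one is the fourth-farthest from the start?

Distance to each, sorted:
B: 209.5 mi
C: 154.2 mi
A: 146.8 mi
D: 43.9 mi
The fourth-farthest is D at 43.9 mi.

D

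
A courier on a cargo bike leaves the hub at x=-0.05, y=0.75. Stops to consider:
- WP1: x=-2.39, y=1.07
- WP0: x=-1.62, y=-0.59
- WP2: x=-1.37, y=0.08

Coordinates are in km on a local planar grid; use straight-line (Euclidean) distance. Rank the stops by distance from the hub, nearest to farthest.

Distance from the hub at x=-0.05, y=0.75 to each:
WP2 x=-1.37, y=0.08: 1.5 km
WP0 x=-1.62, y=-0.59: 2.1 km
WP1 x=-2.39, y=1.07: 2.4 km

WP2, WP0, WP1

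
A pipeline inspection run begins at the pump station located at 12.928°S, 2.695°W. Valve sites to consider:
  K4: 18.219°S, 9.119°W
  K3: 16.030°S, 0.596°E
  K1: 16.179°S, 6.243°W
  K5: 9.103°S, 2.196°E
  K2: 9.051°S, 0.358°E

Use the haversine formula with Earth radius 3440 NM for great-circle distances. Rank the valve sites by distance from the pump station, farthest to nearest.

K4, K5, K2, K1, K3

Distances from the pump station:
K4 18.219°S, 9.119°W: 488.7 NM
K5 9.103°S, 2.196°E: 368.5 NM
K2 9.051°S, 0.358°E: 294.2 NM
K1 16.179°S, 6.243°W: 283.9 NM
K3 16.030°S, 0.596°E: 267.0 NM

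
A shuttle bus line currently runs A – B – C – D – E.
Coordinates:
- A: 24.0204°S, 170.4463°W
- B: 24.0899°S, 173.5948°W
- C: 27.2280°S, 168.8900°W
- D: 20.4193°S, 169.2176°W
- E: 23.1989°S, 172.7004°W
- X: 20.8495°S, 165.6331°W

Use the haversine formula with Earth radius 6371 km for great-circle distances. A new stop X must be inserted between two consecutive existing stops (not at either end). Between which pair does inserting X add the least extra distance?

Added distance for inserting X between each consecutive pair:
A–B: 1181.3 km
B–C: 1089.6 km
C–D: 400.7 km
D–E: 675.8 km
Smallest added distance is 400.7 km, inserting between C and D.

between C and D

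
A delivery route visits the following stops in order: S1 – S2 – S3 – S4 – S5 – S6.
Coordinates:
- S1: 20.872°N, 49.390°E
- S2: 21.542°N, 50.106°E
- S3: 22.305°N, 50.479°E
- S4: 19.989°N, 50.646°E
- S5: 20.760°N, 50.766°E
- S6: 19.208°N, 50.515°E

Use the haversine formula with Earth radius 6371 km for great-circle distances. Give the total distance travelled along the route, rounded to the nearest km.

Leg distances:
S1→S2: 105.2 km  (cumulative 105.2 km)
S2→S3: 93.2 km  (cumulative 198.3 km)
S3→S4: 258.1 km  (cumulative 456.4 km)
S4→S5: 86.6 km  (cumulative 543.1 km)
S5→S6: 174.6 km  (cumulative 717.6 km)
Total route length ≈ 718 km.

718 km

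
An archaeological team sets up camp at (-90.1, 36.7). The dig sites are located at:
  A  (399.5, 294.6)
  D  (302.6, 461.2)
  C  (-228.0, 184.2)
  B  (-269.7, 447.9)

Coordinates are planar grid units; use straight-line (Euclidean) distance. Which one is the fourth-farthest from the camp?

C

Distances from the camp ((-90.1, 36.7)):
D: 578.3
A: 553.4
B: 448.7
C: 201.9
The fourth-farthest is C at 201.9.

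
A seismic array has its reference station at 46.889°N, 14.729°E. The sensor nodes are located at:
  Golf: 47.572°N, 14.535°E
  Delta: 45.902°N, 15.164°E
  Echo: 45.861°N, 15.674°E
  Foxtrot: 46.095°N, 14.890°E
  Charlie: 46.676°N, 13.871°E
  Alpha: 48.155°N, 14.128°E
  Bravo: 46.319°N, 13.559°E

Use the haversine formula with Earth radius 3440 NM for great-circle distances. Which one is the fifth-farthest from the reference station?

Distances from the reference station (46.889°N, 14.729°E):
Alpha: 79.8 NM
Echo: 73.1 NM
Delta: 61.9 NM
Bravo: 59.2 NM
Foxtrot: 48.1 NM
Golf: 41.8 NM
Charlie: 37.5 NM
The fifth-farthest is Foxtrot at 48.1 NM.

Foxtrot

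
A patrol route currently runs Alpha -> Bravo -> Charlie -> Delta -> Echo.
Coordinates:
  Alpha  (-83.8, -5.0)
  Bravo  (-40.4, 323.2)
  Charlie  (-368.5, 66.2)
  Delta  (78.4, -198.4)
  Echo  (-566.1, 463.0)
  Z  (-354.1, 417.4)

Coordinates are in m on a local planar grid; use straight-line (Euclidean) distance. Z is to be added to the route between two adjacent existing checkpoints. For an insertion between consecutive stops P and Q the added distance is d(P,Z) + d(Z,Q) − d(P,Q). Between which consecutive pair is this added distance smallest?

Added distance for inserting Z between each consecutive pair:
Alpha–Bravo: 498.0 m
Bravo–Charlie: 262.3 m
Charlie–Delta: 584.6 m
Delta–Echo: 45.9 m
Smallest added distance is 45.9 m, inserting between Delta and Echo.

between Delta and Echo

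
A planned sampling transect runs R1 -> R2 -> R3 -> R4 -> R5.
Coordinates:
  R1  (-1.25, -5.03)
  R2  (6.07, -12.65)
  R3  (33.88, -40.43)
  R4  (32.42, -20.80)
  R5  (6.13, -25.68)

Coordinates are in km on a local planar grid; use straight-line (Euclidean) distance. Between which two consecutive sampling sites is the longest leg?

Leg distances:
R1→R2: 10.6 km
R2→R3: 39.3 km
R3→R4: 19.7 km
R4→R5: 26.7 km
The longest leg is R2–R3 at 39.3 km.

R2–R3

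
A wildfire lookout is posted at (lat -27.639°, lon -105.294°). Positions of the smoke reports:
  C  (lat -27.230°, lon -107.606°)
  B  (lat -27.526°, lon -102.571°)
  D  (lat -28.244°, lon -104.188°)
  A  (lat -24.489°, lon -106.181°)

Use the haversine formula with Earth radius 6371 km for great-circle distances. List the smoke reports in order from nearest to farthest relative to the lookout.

Computing each great-circle distance from (lat -27.639°, lon -105.294°):
D (lat -28.244°, lon -104.188°): 127.8 km
C (lat -27.230°, lon -107.606°): 232.7 km
B (lat -27.526°, lon -102.571°): 268.7 km
A (lat -24.489°, lon -106.181°): 361.3 km

D, C, B, A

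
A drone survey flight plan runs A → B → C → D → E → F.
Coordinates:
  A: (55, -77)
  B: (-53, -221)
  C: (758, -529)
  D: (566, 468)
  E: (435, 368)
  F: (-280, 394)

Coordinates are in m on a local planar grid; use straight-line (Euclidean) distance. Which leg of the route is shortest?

D–E

Leg distances:
A→B: 180.0 m
B→C: 867.5 m
C→D: 1015.3 m
D→E: 164.8 m
E→F: 715.5 m
The shortest leg is D–E at 164.8 m.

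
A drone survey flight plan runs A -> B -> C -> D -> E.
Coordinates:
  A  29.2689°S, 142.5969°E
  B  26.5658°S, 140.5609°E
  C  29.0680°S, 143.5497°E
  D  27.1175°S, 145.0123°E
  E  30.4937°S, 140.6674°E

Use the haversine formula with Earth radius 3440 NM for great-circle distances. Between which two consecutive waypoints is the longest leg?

Leg distances:
A→B: 194.9 NM
B→C: 218.5 NM
C→D: 140.4 NM
D→E: 305.5 NM
The longest leg is D–E at 305.5 NM.

D–E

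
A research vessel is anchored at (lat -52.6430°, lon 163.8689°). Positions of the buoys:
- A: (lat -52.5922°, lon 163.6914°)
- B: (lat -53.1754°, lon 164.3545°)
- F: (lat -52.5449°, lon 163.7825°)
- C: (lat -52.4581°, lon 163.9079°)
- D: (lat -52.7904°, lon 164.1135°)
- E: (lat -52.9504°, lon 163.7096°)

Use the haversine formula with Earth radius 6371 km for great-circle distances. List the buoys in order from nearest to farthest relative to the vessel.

F, A, C, D, E, B

Distance from the vessel at (lat -52.6430°, lon 163.8689°) to each:
F (lat -52.5449°, lon 163.7825°): 12.4 km
A (lat -52.5922°, lon 163.6914°): 13.2 km
C (lat -52.4581°, lon 163.9079°): 20.7 km
D (lat -52.7904°, lon 164.1135°): 23.2 km
E (lat -52.9504°, lon 163.7096°): 35.8 km
B (lat -53.1754°, lon 164.3545°): 67.6 km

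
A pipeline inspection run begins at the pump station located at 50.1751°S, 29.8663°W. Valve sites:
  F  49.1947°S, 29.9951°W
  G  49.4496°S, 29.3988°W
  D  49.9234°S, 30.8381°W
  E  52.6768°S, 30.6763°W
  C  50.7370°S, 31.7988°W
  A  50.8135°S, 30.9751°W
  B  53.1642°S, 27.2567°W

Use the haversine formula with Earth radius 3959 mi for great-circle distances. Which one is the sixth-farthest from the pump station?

G

Distance to each, sorted:
B: 234.8 mi
E: 176.3 mi
C: 93.5 mi
F: 68.0 mi
A: 65.7 mi
G: 54.3 mi
D: 46.5 mi
The sixth-farthest is G at 54.3 mi.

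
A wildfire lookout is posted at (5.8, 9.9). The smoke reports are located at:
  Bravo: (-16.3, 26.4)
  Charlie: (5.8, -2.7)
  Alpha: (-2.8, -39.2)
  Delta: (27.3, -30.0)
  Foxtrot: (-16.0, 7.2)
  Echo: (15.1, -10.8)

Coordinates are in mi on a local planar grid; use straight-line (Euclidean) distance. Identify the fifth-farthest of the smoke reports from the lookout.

Foxtrot

Distances from the lookout ((5.8, 9.9)):
Alpha: 49.8 mi
Delta: 45.3 mi
Bravo: 27.6 mi
Echo: 22.7 mi
Foxtrot: 22.0 mi
Charlie: 12.6 mi
The fifth-farthest is Foxtrot at 22.0 mi.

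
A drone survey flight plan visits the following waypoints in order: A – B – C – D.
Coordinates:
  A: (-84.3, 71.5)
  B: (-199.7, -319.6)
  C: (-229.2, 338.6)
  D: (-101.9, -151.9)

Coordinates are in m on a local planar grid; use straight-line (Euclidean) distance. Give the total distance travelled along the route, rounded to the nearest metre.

Leg distances:
A→B: 407.8 m  (cumulative 407.8 m)
B→C: 658.9 m  (cumulative 1066.6 m)
C→D: 506.7 m  (cumulative 1573.4 m)
Total route length ≈ 1573 m.

1573 m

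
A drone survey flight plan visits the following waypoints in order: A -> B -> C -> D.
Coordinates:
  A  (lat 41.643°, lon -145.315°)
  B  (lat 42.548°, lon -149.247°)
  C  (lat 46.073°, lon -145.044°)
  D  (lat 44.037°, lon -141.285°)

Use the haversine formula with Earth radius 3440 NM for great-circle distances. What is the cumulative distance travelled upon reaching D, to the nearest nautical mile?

662 NM

Leg distances:
A→B: 183.4 NM  (cumulative 183.4 NM)
B→C: 278.1 NM  (cumulative 461.5 NM)
C→D: 200.9 NM  (cumulative 662.4 NM)
Cumulative distance at D ≈ 662 NM.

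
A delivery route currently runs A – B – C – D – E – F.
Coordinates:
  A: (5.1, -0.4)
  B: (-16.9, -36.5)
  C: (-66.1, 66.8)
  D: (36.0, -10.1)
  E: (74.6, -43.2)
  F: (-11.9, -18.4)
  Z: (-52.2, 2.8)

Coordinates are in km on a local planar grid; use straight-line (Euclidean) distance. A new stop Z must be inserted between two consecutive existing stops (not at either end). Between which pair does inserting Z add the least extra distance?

between B and C

Added distance for inserting Z between each consecutive pair:
A–B: 67.9 km
B–C: 3.9 km
C–D: 26.8 km
D–E: 173.2 km
E–F: 90.4 km
Smallest added distance is 3.9 km, inserting between B and C.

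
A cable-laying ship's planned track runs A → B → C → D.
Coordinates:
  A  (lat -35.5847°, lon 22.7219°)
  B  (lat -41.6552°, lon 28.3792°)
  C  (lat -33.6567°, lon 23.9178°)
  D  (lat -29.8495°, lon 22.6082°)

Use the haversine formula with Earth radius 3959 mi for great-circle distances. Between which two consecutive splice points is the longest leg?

Leg distances:
A→B: 518.6 mi
B→C: 603.9 mi
C→D: 274.1 mi
The longest leg is B–C at 603.9 mi.

B–C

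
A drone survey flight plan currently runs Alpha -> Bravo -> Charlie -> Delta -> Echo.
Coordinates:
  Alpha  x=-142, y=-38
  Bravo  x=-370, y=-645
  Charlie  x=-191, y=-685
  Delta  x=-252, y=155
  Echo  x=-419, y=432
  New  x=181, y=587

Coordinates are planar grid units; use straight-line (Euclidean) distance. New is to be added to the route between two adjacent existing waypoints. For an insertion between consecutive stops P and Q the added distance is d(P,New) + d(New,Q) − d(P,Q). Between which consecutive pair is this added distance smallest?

between Delta and Echo

Added distance for inserting New between each consecutive pair:
Alpha–Bravo: 1404.7
Bravo–Charlie: 2491.5
Charlie–Delta: 1094.7
Delta–Echo: 907.9
Smallest added distance is 907.9, inserting between Delta and Echo.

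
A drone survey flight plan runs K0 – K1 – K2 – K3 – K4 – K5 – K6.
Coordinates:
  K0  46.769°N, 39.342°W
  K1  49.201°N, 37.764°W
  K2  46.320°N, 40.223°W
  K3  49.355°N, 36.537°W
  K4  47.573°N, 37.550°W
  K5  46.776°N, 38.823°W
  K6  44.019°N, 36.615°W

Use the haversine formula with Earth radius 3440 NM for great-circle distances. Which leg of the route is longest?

Leg distances:
K0→K1: 159.2 NM
K1→K2: 199.4 NM
K2→K3: 235.0 NM
K3→K4: 114.3 NM
K4→K5: 70.6 NM
K5→K6: 189.9 NM
The longest leg is K2–K3 at 235.0 NM.

K2–K3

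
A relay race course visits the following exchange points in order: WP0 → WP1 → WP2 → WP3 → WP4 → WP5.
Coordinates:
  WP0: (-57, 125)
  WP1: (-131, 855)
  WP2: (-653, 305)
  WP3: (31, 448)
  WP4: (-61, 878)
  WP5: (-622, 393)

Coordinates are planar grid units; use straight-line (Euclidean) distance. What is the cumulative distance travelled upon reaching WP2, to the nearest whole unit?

Leg distances:
WP0→WP1: 733.7  (cumulative 733.7)
WP1→WP2: 758.3  (cumulative 1492.0)
Cumulative distance at WP2 ≈ 1492.

1492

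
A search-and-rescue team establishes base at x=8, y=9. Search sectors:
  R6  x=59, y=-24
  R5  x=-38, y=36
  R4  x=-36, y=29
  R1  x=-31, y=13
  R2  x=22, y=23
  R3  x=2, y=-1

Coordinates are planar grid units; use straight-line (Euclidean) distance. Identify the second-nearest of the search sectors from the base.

Distances from the base (x=8, y=9):
R3: 11.7
R2: 19.8
R1: 39.2
R4: 48.3
R5: 53.3
R6: 60.7
The second-nearest is R2 at 19.8.

R2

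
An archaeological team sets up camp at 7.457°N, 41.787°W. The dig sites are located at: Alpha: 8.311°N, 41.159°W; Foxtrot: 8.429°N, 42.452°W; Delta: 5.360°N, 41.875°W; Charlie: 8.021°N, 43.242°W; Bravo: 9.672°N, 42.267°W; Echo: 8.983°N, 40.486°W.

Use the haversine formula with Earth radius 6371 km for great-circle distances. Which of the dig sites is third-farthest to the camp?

Distance to each, sorted:
Bravo: 251.9 km
Delta: 233.4 km
Echo: 222.0 km
Charlie: 172.1 km
Foxtrot: 130.6 km
Alpha: 117.5 km
The third-farthest is Echo at 222.0 km.

Echo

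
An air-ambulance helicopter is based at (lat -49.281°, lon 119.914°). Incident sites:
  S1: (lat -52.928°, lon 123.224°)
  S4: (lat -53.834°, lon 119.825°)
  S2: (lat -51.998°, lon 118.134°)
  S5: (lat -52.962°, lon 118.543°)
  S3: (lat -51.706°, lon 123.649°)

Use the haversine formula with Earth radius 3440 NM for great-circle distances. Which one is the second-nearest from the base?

S3

Distances from the base ((lat -49.281°, lon 119.914°)):
S2: 176.6 NM
S3: 203.8 NM
S5: 227.0 NM
S1: 252.0 NM
S4: 273.4 NM
The second-nearest is S3 at 203.8 NM.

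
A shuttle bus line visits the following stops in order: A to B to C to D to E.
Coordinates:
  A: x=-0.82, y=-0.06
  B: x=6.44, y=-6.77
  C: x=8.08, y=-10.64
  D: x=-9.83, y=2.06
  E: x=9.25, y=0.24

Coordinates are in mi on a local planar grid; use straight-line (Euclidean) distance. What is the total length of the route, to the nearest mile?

Leg distances:
A→B: 9.9 mi  (cumulative 9.9 mi)
B→C: 4.2 mi  (cumulative 14.1 mi)
C→D: 22.0 mi  (cumulative 36.0 mi)
D→E: 19.2 mi  (cumulative 55.2 mi)
Total route length ≈ 55 mi.

55 mi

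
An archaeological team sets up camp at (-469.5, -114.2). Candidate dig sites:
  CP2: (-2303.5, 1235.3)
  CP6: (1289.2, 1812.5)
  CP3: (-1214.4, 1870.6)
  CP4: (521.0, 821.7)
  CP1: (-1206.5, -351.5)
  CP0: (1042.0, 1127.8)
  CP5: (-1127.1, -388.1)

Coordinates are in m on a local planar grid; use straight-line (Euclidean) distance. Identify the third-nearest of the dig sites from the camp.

CP4

Distance to each, sorted:
CP5: 712.4 m
CP1: 774.3 m
CP4: 1362.7 m
CP0: 1956.3 m
CP3: 2120.0 m
CP2: 2277.0 m
CP6: 2608.7 m
The third-nearest is CP4 at 1362.7 m.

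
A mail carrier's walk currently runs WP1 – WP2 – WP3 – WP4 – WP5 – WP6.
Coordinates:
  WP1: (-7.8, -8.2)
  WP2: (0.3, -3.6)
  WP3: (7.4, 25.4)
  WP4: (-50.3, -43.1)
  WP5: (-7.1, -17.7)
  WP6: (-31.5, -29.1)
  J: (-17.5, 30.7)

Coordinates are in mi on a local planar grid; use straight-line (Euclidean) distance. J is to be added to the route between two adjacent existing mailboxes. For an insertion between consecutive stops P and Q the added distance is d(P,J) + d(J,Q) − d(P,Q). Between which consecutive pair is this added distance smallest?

Added distance for inserting J between each consecutive pair:
WP1–WP2: 69.4 mi
WP2–WP3: 34.2 mi
WP3–WP4: 16.7 mi
WP4–WP5: 80.2 mi
WP5–WP6: 84.0 mi
Smallest added distance is 16.7 mi, inserting between WP3 and WP4.

between WP3 and WP4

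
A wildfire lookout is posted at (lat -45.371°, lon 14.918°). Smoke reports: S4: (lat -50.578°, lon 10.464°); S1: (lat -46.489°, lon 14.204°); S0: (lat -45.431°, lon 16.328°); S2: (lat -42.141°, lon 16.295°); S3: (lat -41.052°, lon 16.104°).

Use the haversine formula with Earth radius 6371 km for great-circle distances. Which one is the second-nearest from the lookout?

S1

Distances from the lookout ((lat -45.371°, lon 14.918°)):
S0: 110.3 km
S1: 136.0 km
S2: 375.8 km
S3: 489.8 km
S4: 666.9 km
The second-nearest is S1 at 136.0 km.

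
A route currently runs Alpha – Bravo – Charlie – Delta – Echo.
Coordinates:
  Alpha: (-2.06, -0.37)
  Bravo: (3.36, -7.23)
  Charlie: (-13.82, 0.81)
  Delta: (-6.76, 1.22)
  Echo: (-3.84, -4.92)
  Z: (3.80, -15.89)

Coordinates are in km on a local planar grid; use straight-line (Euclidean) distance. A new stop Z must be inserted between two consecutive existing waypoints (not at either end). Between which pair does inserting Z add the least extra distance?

Added distance for inserting Z between each consecutive pair:
Alpha–Bravo: 16.5 km
Bravo–Charlie: 14.0 km
Charlie–Delta: 37.3 km
Delta–Echo: 26.7 km
Smallest added distance is 14.0 km, inserting between Bravo and Charlie.

between Bravo and Charlie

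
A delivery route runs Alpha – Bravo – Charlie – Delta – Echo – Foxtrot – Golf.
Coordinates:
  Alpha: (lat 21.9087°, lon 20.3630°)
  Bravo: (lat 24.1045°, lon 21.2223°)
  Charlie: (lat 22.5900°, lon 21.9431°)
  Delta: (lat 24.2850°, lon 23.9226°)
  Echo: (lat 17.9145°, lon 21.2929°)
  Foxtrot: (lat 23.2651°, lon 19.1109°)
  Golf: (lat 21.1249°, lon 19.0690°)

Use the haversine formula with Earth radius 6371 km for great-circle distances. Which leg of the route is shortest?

Bravo–Charlie

Leg distances:
Alpha→Bravo: 259.5 km
Bravo→Charlie: 183.8 km
Charlie→Delta: 276.2 km
Delta→Echo: 759.0 km
Echo→Foxtrot: 636.8 km
Foxtrot→Golf: 238.0 km
The shortest leg is Bravo–Charlie at 183.8 km.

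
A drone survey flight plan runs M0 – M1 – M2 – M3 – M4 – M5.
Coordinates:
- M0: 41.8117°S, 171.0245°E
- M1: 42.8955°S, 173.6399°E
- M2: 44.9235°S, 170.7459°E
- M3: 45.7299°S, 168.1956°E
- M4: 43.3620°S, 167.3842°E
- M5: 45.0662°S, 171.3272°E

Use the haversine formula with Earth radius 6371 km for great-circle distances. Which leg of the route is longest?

M4–M5

Leg distances:
M0→M1: 246.4 km
M1→M2: 323.4 km
M2→M3: 218.6 km
M3→M4: 271.0 km
M4→M5: 366.9 km
The longest leg is M4–M5 at 366.9 km.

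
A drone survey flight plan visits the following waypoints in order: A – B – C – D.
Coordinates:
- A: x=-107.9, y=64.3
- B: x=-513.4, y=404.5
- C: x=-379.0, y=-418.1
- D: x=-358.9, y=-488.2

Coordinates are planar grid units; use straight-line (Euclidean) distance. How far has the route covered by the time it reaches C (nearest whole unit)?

1363

Leg distances:
A→B: 529.3  (cumulative 529.3)
B→C: 833.5  (cumulative 1362.8)
Cumulative distance at C ≈ 1363.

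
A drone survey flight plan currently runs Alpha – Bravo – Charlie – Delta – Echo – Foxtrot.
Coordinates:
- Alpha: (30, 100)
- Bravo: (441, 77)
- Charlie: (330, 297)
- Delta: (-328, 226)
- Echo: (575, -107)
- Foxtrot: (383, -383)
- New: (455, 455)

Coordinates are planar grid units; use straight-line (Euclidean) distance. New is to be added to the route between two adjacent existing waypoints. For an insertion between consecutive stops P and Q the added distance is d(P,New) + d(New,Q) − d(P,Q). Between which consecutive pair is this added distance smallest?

Added distance for inserting New between each consecutive pair:
Alpha–Bravo: 520.4
Bravo–Charlie: 333.3
Charlie–Delta: 355.4
Delta–Echo: 428.0
Echo–Foxtrot: 1079.5
Smallest added distance is 333.3, inserting between Bravo and Charlie.

between Bravo and Charlie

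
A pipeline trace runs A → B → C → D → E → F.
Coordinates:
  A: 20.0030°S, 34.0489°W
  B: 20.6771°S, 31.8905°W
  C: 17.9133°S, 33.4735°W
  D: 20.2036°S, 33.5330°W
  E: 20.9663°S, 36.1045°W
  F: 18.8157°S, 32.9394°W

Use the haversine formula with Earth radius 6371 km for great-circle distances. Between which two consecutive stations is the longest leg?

E–F

Leg distances:
A→B: 237.2 km
B→C: 349.3 km
C→D: 254.7 km
D→E: 280.8 km
E→F: 408.3 km
The longest leg is E–F at 408.3 km.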